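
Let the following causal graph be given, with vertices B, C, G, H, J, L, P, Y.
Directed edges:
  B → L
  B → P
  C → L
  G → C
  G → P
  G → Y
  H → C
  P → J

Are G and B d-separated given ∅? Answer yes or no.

Yes — G ⊥ B | ∅.

Bayes-Ball from G | ∅ reaches {C,J,L,P,Y}.
B ∉ reach(G|∅) ⇒ G ⊥ B | ∅.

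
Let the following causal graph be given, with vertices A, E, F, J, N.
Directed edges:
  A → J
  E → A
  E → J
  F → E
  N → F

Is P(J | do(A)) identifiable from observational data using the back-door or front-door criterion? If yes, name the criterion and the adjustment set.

desc(A)\{A}={J}; candidates ⊆ {E,F,N}.
size 0: {}; under {} A still reaches {E,F,J,N} ∋ J.
{E}: A⊥J given {E} in G with A→· removed — back-door holds.
P(J|do(A)) = Σ_{E} P(J|A,E)·P(E).

P(J|do(A)): backdoor, adjust for {E}.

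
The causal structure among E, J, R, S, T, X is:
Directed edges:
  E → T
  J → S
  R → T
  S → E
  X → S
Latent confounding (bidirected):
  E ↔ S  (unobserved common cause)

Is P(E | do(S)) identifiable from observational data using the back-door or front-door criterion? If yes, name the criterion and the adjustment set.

P(E|do(S)): not identifiable (no BD/FD set).

desc(S)\{S}={E,T}; candidates ⊆ {J,R,X}.
S↔E: latent back-door arc(s) into S.
size 0: {}; under {} S still reaches {E,J,T,X} ∋ E.
size 1: {J}, {R}, {X}; under {J} S still reaches {E,T,X} ∋ E.
size 2: {J,R}, {J,X}, {R,X}; under {J,R} S still reaches {E,T,X} ∋ E.
S↔E cannot be blocked by any observed set — no back-door set.
No mediator lies on a directed S→…→E path.
Neither criterion identifies P(E|do(S)) in this graph.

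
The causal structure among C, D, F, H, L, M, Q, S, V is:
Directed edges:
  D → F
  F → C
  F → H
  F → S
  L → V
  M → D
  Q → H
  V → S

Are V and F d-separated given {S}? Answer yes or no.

No — V and F are d-connected given {S}.

Bayes-Ball from V | {S} reaches {C,D,F,H,L,M}.
F ∈ reach(V|{S}) ⇒ V ⊥̸ F | {S}.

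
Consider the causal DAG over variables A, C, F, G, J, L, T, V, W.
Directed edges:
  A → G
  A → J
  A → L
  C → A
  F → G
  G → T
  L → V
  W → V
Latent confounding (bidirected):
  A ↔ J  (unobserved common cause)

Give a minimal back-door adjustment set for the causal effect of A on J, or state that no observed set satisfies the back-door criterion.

desc(A)\{A}={G,J,L,T,V}; candidates ⊆ {C,F,W}.
A↔J: latent back-door arc(s) into A.
size 0: {}; under {} A still reaches {C,J} ∋ J.
size 1: {C}, {F}, {W}; under {C} A still reaches {J} ∋ J.
size 2: {C,F}, {C,W}, {F,W}; under {C,F} A still reaches {J} ∋ J.
A↔J cannot be blocked by any observed set — no back-door set.

A→J: no observed back-door set.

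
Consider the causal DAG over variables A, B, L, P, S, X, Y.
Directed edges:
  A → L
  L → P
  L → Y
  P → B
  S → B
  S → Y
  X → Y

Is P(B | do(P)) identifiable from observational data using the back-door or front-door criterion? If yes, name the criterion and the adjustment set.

P(B|do(P)): backdoor, adjust for ∅.

desc(P)\{P}={B}; candidates ⊆ {A,L,S,X,Y}.
∅: P⊥B given ∅ in G with P→· removed — back-door holds.
P(B|do(P)) = P(B|P) — no adjustment needed.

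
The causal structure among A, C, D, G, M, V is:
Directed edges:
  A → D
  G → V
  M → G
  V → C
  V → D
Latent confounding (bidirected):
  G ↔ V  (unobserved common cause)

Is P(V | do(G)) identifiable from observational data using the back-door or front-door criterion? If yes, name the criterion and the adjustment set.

P(V|do(G)): not identifiable (no BD/FD set).

desc(G)\{G}={C,D,V}; candidates ⊆ {A,M}.
G↔V: latent back-door arc(s) into G.
size 0: {}; under {} G still reaches {C,D,M,V} ∋ V.
size 1: {A}, {M}; under {A} G still reaches {C,D,M,V} ∋ V.
size 2: {A,M}; under {A,M} G still reaches {C,D,V} ∋ V.
G↔V cannot be blocked by any observed set — no back-door set.
No mediator lies on a directed G→…→V path.
Neither criterion identifies P(V|do(G)) in this graph.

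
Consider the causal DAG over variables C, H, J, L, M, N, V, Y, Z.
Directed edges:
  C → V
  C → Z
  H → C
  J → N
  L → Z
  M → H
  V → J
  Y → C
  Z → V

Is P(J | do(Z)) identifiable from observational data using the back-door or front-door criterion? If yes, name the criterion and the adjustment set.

P(J|do(Z)): backdoor, adjust for {C}.

desc(Z)\{Z}={J,N,V}; candidates ⊆ {C,H,L,M,Y}.
size 0: {}; under {} Z still reaches {C,H,J,L,M,N,V,Y} ∋ J.
{C}: Z⊥J given {C} in G with Z→· removed — back-door holds.
P(J|do(Z)) = Σ_{C} P(J|Z,C)·P(C).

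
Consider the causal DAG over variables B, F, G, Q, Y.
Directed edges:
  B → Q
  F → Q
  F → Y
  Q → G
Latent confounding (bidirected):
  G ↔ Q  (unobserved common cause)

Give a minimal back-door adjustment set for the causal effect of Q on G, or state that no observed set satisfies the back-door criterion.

Q→G: no observed back-door set.

desc(Q)\{Q}={G}; candidates ⊆ {B,F,Y}.
Q↔G: latent back-door arc(s) into Q.
size 0: {}; under {} Q still reaches {B,F,G,Y} ∋ G.
size 1: {B}, {F}, {Y}; under {B} Q still reaches {F,G,Y} ∋ G.
size 2: {B,F}, {B,Y}, {F,Y}; under {B,F} Q still reaches {G} ∋ G.
Q↔G cannot be blocked by any observed set — no back-door set.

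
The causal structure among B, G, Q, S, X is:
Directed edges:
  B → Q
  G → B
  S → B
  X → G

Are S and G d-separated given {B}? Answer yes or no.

Bayes-Ball from S | {B} reaches {G,X}.
G ∈ reach(S|{B}) ⇒ S ⊥̸ G | {B}.

No — S and G are d-connected given {B}.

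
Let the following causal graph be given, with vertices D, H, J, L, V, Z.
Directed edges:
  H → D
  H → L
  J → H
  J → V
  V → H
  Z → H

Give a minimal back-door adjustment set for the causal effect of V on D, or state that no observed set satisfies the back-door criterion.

desc(V)\{V}={D,H,L}; candidates ⊆ {J,Z}.
size 0: {}; under {} V still reaches {D,H,J,L} ∋ D.
{J}: V⊥D given {J} in G with V→· removed — back-door holds.

V→D: minimal back-door set {J}.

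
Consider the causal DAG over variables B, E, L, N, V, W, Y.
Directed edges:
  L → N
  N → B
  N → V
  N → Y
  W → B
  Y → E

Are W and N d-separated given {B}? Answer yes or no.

No — W and N are d-connected given {B}.

Bayes-Ball from W | {B} reaches {E,L,N,V,Y}.
N ∈ reach(W|{B}) ⇒ W ⊥̸ N | {B}.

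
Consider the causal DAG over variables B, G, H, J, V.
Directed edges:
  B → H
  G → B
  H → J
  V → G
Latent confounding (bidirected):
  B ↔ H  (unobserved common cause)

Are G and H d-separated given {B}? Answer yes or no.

No — G and H are d-connected given {B}.

Bayes-Ball from G | {B} reaches {H,J,V}.
H ∈ reach(G|{B}) ⇒ G ⊥̸ H | {B}.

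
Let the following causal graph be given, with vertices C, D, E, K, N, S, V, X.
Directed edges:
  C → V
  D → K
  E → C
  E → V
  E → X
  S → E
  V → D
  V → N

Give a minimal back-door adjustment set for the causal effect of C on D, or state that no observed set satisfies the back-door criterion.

desc(C)\{C}={D,K,N,V}; candidates ⊆ {E,S,X}.
size 0: {}; under {} C still reaches {D,E,K,N,S,V,X} ∋ D.
{E}: C⊥D given {E} in G with C→· removed — back-door holds.

C→D: minimal back-door set {E}.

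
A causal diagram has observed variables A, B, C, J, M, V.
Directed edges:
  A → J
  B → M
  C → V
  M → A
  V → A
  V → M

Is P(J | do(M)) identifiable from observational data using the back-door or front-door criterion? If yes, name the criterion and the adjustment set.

desc(M)\{M}={A,J}; candidates ⊆ {B,C,V}.
size 0: {}; under {} M still reaches {A,B,C,J,V} ∋ J.
{V}: M⊥J given {V} in G with M→· removed — back-door holds.
P(J|do(M)) = Σ_{V} P(J|M,V)·P(V).

P(J|do(M)): backdoor, adjust for {V}.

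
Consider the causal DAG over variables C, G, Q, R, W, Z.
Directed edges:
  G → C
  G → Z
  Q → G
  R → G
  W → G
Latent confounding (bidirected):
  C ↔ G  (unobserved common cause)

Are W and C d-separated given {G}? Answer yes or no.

No — W and C are d-connected given {G}.

Bayes-Ball from W | {G} reaches {C,Q,R}.
C ∈ reach(W|{G}) ⇒ W ⊥̸ C | {G}.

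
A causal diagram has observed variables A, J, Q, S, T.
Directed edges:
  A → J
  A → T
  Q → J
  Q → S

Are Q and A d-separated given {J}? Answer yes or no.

Bayes-Ball from Q | {J} reaches {A,S,T}.
A ∈ reach(Q|{J}) ⇒ Q ⊥̸ A | {J}.

No — Q and A are d-connected given {J}.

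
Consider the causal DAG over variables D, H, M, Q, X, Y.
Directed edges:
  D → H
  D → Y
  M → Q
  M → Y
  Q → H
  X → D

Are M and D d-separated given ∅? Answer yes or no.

Yes — M ⊥ D | ∅.

Bayes-Ball from M | ∅ reaches {H,Q,Y}.
D ∉ reach(M|∅) ⇒ M ⊥ D | ∅.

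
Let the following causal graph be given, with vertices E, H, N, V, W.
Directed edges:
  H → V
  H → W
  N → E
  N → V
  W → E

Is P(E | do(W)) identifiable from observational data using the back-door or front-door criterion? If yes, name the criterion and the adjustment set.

P(E|do(W)): backdoor, adjust for ∅.

desc(W)\{W}={E}; candidates ⊆ {H,N,V}.
∅: W⊥E given ∅ in G with W→· removed — back-door holds.
P(E|do(W)) = P(E|W) — no adjustment needed.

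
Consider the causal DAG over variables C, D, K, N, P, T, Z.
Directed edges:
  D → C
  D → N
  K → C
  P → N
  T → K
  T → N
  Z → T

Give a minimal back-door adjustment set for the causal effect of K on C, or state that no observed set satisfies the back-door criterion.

desc(K)\{K}={C}; candidates ⊆ {D,N,P,T,Z}.
∅: K⊥C given ∅ in G with K→· removed — back-door holds.

K→C: minimal back-door set ∅.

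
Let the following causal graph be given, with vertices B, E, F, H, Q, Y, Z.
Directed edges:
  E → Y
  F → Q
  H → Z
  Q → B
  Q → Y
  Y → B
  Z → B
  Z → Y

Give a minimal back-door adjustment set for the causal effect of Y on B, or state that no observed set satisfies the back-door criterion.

desc(Y)\{Y}={B}; candidates ⊆ {E,F,H,Q,Z}.
size 0: {}; under {} Y still reaches {B,E,F,H,Q,Z} ∋ B.
size 1: {E}, {F}, {H} …(+2); under {E} Y still reaches {B,F,H,Q,Z} ∋ B.
{Q,Z}: Y⊥B given {Q,Z} in G with Y→· removed — back-door holds.

Y→B: minimal back-door set {Q, Z}.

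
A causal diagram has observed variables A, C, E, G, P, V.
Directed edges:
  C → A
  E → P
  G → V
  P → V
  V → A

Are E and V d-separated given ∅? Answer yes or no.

No — E and V are d-connected given ∅.

Bayes-Ball from E | ∅ reaches {A,P,V}.
V ∈ reach(E|∅) ⇒ E ⊥̸ V | ∅.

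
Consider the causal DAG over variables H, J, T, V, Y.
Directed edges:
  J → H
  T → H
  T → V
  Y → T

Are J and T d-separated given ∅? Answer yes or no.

Yes — J ⊥ T | ∅.

Bayes-Ball from J | ∅ reaches {H}.
T ∉ reach(J|∅) ⇒ J ⊥ T | ∅.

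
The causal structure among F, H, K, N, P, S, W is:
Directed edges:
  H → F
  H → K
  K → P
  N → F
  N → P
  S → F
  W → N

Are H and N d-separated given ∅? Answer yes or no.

Bayes-Ball from H | ∅ reaches {F,K,P}.
N ∉ reach(H|∅) ⇒ H ⊥ N | ∅.

Yes — H ⊥ N | ∅.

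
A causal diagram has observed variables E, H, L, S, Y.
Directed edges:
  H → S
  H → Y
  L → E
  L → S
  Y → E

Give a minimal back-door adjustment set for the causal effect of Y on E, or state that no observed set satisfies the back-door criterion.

desc(Y)\{Y}={E}; candidates ⊆ {H,L,S}.
∅: Y⊥E given ∅ in G with Y→· removed — back-door holds.

Y→E: minimal back-door set ∅.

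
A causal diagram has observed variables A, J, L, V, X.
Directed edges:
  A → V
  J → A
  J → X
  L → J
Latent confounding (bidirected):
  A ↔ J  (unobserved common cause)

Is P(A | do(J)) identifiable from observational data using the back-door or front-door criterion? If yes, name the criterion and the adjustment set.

desc(J)\{J}={A,V,X}; candidates ⊆ {L}.
J↔A: latent back-door arc(s) into J.
size 0: {}; under {} J still reaches {A,L,V} ∋ A.
size 1: {L}; under {L} J still reaches {A,V} ∋ A.
J↔A cannot be blocked by any observed set — no back-door set.
No mediator lies on a directed J→…→A path.
Neither criterion identifies P(A|do(J)) in this graph.

P(A|do(J)): not identifiable (no BD/FD set).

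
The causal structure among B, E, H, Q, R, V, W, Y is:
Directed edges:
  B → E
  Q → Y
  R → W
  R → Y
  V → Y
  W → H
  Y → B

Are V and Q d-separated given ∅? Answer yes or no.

Bayes-Ball from V | ∅ reaches {B,E,Y}.
Q ∉ reach(V|∅) ⇒ V ⊥ Q | ∅.

Yes — V ⊥ Q | ∅.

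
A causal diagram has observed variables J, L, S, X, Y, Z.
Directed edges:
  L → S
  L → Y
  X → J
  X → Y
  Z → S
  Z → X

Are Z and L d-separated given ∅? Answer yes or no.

Bayes-Ball from Z | ∅ reaches {J,S,X,Y}.
L ∉ reach(Z|∅) ⇒ Z ⊥ L | ∅.

Yes — Z ⊥ L | ∅.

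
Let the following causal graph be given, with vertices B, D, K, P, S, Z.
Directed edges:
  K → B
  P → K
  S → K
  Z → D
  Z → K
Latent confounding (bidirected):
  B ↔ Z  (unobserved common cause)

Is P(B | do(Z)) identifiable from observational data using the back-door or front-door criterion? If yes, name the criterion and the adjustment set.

P(B|do(Z)): frontdoor, adjust for {K}.

desc(Z)\{Z}={B,D,K}; candidates ⊆ {P,S}.
Z↔B: latent back-door arc(s) into Z.
size 0: {}; under {} Z still reaches {B} ∋ B.
size 1: {P}, {S}; under {P} Z still reaches {B} ∋ B.
size 2: {P,S}; under {P,S} Z still reaches {B} ∋ B.
Z↔B cannot be blocked by any observed set — no back-door set.
{K}: (i) intercepts every directed Z→B path; (ii) no back-door Z→{K}; (iii) {Z} blocks every back-door {K}→B. Front-door holds.
P(B|do(Z)) = Σ_{K} P(K|Z) Σ_{Z'} P(B|K,Z')P(Z').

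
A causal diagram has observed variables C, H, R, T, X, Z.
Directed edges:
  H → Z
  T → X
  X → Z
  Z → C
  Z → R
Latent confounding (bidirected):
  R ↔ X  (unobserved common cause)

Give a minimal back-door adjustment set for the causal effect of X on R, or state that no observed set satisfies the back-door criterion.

X→R: no observed back-door set.

desc(X)\{X}={C,R,Z}; candidates ⊆ {H,T}.
X↔R: latent back-door arc(s) into X.
size 0: {}; under {} X still reaches {R,T} ∋ R.
size 1: {H}, {T}; under {H} X still reaches {R,T} ∋ R.
size 2: {H,T}; under {H,T} X still reaches {R} ∋ R.
X↔R cannot be blocked by any observed set — no back-door set.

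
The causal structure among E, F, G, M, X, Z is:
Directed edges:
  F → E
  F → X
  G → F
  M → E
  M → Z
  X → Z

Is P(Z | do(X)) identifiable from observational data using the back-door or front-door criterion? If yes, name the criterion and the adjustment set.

desc(X)\{X}={Z}; candidates ⊆ {E,F,G,M}.
∅: X⊥Z given ∅ in G with X→· removed — back-door holds.
P(Z|do(X)) = P(Z|X) — no adjustment needed.

P(Z|do(X)): backdoor, adjust for ∅.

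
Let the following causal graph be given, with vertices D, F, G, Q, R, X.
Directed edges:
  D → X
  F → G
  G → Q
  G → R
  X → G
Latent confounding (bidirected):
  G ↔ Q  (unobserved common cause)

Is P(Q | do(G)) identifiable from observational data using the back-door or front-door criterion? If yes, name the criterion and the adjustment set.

desc(G)\{G}={Q,R}; candidates ⊆ {D,F,X}.
G↔Q: latent back-door arc(s) into G.
size 0: {}; under {} G still reaches {D,F,Q,X} ∋ Q.
size 1: {D}, {F}, {X}; under {D} G still reaches {F,Q,X} ∋ Q.
size 2: {D,F}, {D,X}, {F,X}; under {D,F} G still reaches {Q,X} ∋ Q.
G↔Q cannot be blocked by any observed set — no back-door set.
No mediator lies on a directed G→…→Q path.
Neither criterion identifies P(Q|do(G)) in this graph.

P(Q|do(G)): not identifiable (no BD/FD set).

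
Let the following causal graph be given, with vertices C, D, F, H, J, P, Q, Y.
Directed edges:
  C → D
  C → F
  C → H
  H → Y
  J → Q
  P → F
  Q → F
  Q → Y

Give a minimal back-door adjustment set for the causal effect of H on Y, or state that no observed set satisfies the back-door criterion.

H→Y: minimal back-door set ∅.

desc(H)\{H}={Y}; candidates ⊆ {C,D,F,J,P,Q}.
∅: H⊥Y given ∅ in G with H→· removed — back-door holds.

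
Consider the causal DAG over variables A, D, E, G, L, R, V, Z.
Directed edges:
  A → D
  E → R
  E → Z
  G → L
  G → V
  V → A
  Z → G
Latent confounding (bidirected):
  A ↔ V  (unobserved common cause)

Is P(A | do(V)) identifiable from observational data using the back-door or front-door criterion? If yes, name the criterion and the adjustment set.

P(A|do(V)): not identifiable (no BD/FD set).

desc(V)\{V}={A,D}; candidates ⊆ {E,G,L,R,Z}.
V↔A: latent back-door arc(s) into V.
size 0: {}; under {} V still reaches {A,D,E,G,L,R,Z} ∋ A.
size 1: {E}, {G}, {L} …(+2); under {E} V still reaches {A,D,G,L,Z} ∋ A.
size 2: {E,G}, {E,L}, {E,R} …(+7); under {E,G} V still reaches {A,D} ∋ A.
V↔A cannot be blocked by any observed set — no back-door set.
No mediator lies on a directed V→…→A path.
Neither criterion identifies P(A|do(V)) in this graph.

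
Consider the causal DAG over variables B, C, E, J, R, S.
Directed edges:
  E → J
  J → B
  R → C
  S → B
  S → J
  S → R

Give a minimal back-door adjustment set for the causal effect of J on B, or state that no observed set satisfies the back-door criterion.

desc(J)\{J}={B}; candidates ⊆ {C,E,R,S}.
size 0: {}; under {} J still reaches {B,C,E,R,S} ∋ B.
{S}: J⊥B given {S} in G with J→· removed — back-door holds.

J→B: minimal back-door set {S}.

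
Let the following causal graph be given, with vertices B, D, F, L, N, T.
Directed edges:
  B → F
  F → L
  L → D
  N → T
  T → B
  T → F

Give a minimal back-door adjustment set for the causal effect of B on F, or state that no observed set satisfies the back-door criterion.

B→F: minimal back-door set {T}.

desc(B)\{B}={D,F,L}; candidates ⊆ {N,T}.
size 0: {}; under {} B still reaches {D,F,L,N,T} ∋ F.
{T}: B⊥F given {T} in G with B→· removed — back-door holds.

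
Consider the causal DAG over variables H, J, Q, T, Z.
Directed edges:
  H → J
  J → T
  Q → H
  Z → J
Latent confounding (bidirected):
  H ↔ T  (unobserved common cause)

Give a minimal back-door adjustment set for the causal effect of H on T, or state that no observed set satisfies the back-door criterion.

H→T: no observed back-door set.

desc(H)\{H}={J,T}; candidates ⊆ {Q,Z}.
H↔T: latent back-door arc(s) into H.
size 0: {}; under {} H still reaches {Q,T} ∋ T.
size 1: {Q}, {Z}; under {Q} H still reaches {T} ∋ T.
size 2: {Q,Z}; under {Q,Z} H still reaches {T} ∋ T.
H↔T cannot be blocked by any observed set — no back-door set.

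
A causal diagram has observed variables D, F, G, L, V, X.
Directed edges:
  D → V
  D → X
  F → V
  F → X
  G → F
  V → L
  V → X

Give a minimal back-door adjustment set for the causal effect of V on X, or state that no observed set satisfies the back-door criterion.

V→X: minimal back-door set {D, F}.

desc(V)\{V}={L,X}; candidates ⊆ {D,F,G}.
size 0: {}; under {} V still reaches {D,F,G,X} ∋ X.
size 1: {D}, {F}, {G}; under {D} V still reaches {F,G,X} ∋ X.
{D,F}: V⊥X given {D,F} in G with V→· removed — back-door holds.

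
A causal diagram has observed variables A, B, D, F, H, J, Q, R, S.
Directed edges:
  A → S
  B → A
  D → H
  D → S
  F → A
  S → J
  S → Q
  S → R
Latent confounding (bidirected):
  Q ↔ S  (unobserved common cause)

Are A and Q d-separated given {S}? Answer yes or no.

No — A and Q are d-connected given {S}.

Bayes-Ball from A | {S} reaches {B,D,F,H,Q}.
Q ∈ reach(A|{S}) ⇒ A ⊥̸ Q | {S}.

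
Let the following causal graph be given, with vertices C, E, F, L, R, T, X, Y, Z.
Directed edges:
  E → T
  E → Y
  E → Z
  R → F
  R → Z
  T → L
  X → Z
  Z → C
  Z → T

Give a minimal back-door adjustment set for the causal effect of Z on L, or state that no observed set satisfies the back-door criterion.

Z→L: minimal back-door set {E}.

desc(Z)\{Z}={C,L,T}; candidates ⊆ {E,F,R,X,Y}.
size 0: {}; under {} Z still reaches {E,F,L,R,T,X,Y} ∋ L.
{E}: Z⊥L given {E} in G with Z→· removed — back-door holds.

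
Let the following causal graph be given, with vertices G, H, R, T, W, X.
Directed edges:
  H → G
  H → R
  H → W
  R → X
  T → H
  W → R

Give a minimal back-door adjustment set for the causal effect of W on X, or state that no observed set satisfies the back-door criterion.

desc(W)\{W}={R,X}; candidates ⊆ {G,H,T}.
size 0: {}; under {} W still reaches {G,H,R,T,X} ∋ X.
{H}: W⊥X given {H} in G with W→· removed — back-door holds.

W→X: minimal back-door set {H}.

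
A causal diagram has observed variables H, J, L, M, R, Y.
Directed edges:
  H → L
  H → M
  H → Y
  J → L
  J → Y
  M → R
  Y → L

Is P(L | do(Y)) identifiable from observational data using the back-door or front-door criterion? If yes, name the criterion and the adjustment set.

desc(Y)\{Y}={L}; candidates ⊆ {H,J,M,R}.
size 0: {}; under {} Y still reaches {H,J,L,M,R} ∋ L.
size 1: {H}, {J}, {M} …(+1); under {H} Y still reaches {J,L} ∋ L.
{H,J}: Y⊥L given {H,J} in G with Y→· removed — back-door holds.
P(L|do(Y)) = Σ_{H,J} P(L|Y,H,J)·P(H,J).

P(L|do(Y)): backdoor, adjust for {H, J}.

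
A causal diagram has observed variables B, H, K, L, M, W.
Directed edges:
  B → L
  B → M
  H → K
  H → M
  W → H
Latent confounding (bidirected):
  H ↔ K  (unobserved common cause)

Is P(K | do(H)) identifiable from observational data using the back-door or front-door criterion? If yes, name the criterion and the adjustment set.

P(K|do(H)): not identifiable (no BD/FD set).

desc(H)\{H}={K,M}; candidates ⊆ {B,L,W}.
H↔K: latent back-door arc(s) into H.
size 0: {}; under {} H still reaches {K,W} ∋ K.
size 1: {B}, {L}, {W}; under {B} H still reaches {K,W} ∋ K.
size 2: {B,L}, {B,W}, {L,W}; under {B,L} H still reaches {K,W} ∋ K.
H↔K cannot be blocked by any observed set — no back-door set.
No mediator lies on a directed H→…→K path.
Neither criterion identifies P(K|do(H)) in this graph.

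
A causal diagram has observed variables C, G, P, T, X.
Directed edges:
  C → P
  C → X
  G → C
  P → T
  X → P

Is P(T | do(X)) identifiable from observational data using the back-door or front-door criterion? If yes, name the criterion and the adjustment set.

desc(X)\{X}={P,T}; candidates ⊆ {C,G}.
size 0: {}; under {} X still reaches {C,G,P,T} ∋ T.
{C}: X⊥T given {C} in G with X→· removed — back-door holds.
P(T|do(X)) = Σ_{C} P(T|X,C)·P(C).

P(T|do(X)): backdoor, adjust for {C}.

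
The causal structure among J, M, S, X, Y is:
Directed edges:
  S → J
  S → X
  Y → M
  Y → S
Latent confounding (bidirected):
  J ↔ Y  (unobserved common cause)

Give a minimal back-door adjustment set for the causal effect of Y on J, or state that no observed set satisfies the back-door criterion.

Y→J: no observed back-door set.

desc(Y)\{Y}={J,M,S,X}; candidates ⊆ {—}.
Y↔J: latent back-door arc(s) into Y.
size 0: {}; under {} Y still reaches {J} ∋ J.
Y↔J cannot be blocked by any observed set — no back-door set.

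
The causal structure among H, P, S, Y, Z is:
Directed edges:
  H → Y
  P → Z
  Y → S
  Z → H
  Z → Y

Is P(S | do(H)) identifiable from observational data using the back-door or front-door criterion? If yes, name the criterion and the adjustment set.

desc(H)\{H}={S,Y}; candidates ⊆ {P,Z}.
size 0: {}; under {} H still reaches {P,S,Y,Z} ∋ S.
{Z}: H⊥S given {Z} in G with H→· removed — back-door holds.
P(S|do(H)) = Σ_{Z} P(S|H,Z)·P(Z).

P(S|do(H)): backdoor, adjust for {Z}.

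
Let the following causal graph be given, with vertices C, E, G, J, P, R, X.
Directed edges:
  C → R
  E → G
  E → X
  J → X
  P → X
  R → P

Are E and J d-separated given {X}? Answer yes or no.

Bayes-Ball from E | {X} reaches {C,G,J,P,R}.
J ∈ reach(E|{X}) ⇒ E ⊥̸ J | {X}.

No — E and J are d-connected given {X}.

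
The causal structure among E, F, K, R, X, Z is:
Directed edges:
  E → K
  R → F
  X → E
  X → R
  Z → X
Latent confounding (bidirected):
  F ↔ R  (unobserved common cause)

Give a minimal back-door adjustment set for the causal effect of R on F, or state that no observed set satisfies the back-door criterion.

desc(R)\{R}={F}; candidates ⊆ {E,K,X,Z}.
R↔F: latent back-door arc(s) into R.
size 0: {}; under {} R still reaches {E,F,K,X,Z} ∋ F.
size 1: {E}, {K}, {X} …(+1); under {E} R still reaches {F,X,Z} ∋ F.
size 2: {E,K}, {E,X}, {E,Z} …(+3); under {E,K} R still reaches {F,X,Z} ∋ F.
R↔F cannot be blocked by any observed set — no back-door set.

R→F: no observed back-door set.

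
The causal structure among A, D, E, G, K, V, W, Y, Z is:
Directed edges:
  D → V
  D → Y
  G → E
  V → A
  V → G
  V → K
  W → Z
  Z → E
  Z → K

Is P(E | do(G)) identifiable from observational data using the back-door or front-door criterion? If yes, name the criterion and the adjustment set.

desc(G)\{G}={E}; candidates ⊆ {A,D,K,V,W,Y,Z}.
∅: G⊥E given ∅ in G with G→· removed — back-door holds.
P(E|do(G)) = P(E|G) — no adjustment needed.

P(E|do(G)): backdoor, adjust for ∅.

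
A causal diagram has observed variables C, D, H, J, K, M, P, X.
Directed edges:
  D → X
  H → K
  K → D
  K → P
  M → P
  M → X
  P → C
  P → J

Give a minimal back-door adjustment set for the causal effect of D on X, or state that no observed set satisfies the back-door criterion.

desc(D)\{D}={X}; candidates ⊆ {C,H,J,K,M,P}.
∅: D⊥X given ∅ in G with D→· removed — back-door holds.

D→X: minimal back-door set ∅.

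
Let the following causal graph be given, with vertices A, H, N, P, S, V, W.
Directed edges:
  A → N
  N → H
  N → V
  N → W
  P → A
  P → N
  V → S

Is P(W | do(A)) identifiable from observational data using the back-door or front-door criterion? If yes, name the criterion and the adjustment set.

desc(A)\{A}={H,N,S,V,W}; candidates ⊆ {P}.
size 0: {}; under {} A still reaches {H,N,P,S,V,W} ∋ W.
{P}: A⊥W given {P} in G with A→· removed — back-door holds.
P(W|do(A)) = Σ_{P} P(W|A,P)·P(P).

P(W|do(A)): backdoor, adjust for {P}.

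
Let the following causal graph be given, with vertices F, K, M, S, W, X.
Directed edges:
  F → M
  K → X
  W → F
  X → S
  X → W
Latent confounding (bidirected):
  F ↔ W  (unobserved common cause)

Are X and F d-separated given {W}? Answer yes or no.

Bayes-Ball from X | {W} reaches {F,K,M,S}.
F ∈ reach(X|{W}) ⇒ X ⊥̸ F | {W}.

No — X and F are d-connected given {W}.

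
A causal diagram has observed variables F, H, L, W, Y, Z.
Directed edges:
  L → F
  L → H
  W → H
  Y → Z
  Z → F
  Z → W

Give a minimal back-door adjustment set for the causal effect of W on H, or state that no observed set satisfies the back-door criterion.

W→H: minimal back-door set ∅.

desc(W)\{W}={H}; candidates ⊆ {F,L,Y,Z}.
∅: W⊥H given ∅ in G with W→· removed — back-door holds.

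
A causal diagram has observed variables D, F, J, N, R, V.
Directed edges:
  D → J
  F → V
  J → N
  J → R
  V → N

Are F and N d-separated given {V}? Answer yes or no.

Bayes-Ball from F | {V} reaches ∅.
N ∉ reach(F|{V}) ⇒ F ⊥ N | {V}.

Yes — F ⊥ N | {V}.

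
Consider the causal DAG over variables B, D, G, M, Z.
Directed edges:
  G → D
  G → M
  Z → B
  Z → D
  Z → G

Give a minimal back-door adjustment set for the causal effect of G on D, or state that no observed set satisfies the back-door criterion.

desc(G)\{G}={D,M}; candidates ⊆ {B,Z}.
size 0: {}; under {} G still reaches {B,D,Z} ∋ D.
{Z}: G⊥D given {Z} in G with G→· removed — back-door holds.

G→D: minimal back-door set {Z}.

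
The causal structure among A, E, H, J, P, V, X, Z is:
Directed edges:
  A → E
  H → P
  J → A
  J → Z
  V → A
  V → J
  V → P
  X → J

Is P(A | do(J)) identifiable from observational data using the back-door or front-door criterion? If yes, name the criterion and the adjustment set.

P(A|do(J)): backdoor, adjust for {V}.

desc(J)\{J}={A,E,Z}; candidates ⊆ {H,P,V,X}.
size 0: {}; under {} J still reaches {A,E,P,V,X} ∋ A.
{V}: J⊥A given {V} in G with J→· removed — back-door holds.
P(A|do(J)) = Σ_{V} P(A|J,V)·P(V).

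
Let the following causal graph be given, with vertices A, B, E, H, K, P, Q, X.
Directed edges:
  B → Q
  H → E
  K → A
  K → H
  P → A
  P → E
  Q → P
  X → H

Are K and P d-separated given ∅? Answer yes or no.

Bayes-Ball from K | ∅ reaches {A,E,H}.
P ∉ reach(K|∅) ⇒ K ⊥ P | ∅.

Yes — K ⊥ P | ∅.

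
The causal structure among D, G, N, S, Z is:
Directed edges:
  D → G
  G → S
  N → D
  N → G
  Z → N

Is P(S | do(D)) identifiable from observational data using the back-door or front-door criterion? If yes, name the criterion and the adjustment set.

P(S|do(D)): backdoor, adjust for {N}.

desc(D)\{D}={G,S}; candidates ⊆ {N,Z}.
size 0: {}; under {} D still reaches {G,N,S,Z} ∋ S.
{N}: D⊥S given {N} in G with D→· removed — back-door holds.
P(S|do(D)) = Σ_{N} P(S|D,N)·P(N).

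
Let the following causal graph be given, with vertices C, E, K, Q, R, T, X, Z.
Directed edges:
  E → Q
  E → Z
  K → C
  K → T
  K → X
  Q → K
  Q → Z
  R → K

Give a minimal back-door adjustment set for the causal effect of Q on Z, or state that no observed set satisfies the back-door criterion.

Q→Z: minimal back-door set {E}.

desc(Q)\{Q}={C,K,T,X,Z}; candidates ⊆ {E,R}.
size 0: {}; under {} Q still reaches {E,Z} ∋ Z.
{E}: Q⊥Z given {E} in G with Q→· removed — back-door holds.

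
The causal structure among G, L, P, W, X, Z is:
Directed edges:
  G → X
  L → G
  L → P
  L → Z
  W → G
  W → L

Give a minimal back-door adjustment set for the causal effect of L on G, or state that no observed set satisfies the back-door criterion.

L→G: minimal back-door set {W}.

desc(L)\{L}={G,P,X,Z}; candidates ⊆ {W}.
size 0: {}; under {} L still reaches {G,W,X} ∋ G.
{W}: L⊥G given {W} in G with L→· removed — back-door holds.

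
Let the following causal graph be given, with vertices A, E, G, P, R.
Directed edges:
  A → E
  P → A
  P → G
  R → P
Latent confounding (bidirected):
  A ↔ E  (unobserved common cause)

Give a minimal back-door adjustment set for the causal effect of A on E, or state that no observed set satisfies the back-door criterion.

A→E: no observed back-door set.

desc(A)\{A}={E}; candidates ⊆ {G,P,R}.
A↔E: latent back-door arc(s) into A.
size 0: {}; under {} A still reaches {E,G,P,R} ∋ E.
size 1: {G}, {P}, {R}; under {G} A still reaches {E,P,R} ∋ E.
size 2: {G,P}, {G,R}, {P,R}; under {G,P} A still reaches {E} ∋ E.
A↔E cannot be blocked by any observed set — no back-door set.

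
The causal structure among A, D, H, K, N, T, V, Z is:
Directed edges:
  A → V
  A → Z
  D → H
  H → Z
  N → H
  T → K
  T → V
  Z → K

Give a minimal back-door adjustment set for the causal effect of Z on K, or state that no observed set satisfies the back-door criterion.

Z→K: minimal back-door set ∅.

desc(Z)\{Z}={K}; candidates ⊆ {A,D,H,N,T,V}.
∅: Z⊥K given ∅ in G with Z→· removed — back-door holds.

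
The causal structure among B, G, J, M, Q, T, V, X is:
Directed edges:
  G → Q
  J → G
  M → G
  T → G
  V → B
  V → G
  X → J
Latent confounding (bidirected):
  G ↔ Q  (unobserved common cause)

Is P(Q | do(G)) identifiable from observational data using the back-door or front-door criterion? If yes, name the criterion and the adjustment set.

desc(G)\{G}={Q}; candidates ⊆ {B,J,M,T,V,X}.
G↔Q: latent back-door arc(s) into G.
size 0: {}; under {} G still reaches {B,J,M,Q,T,V,X} ∋ Q.
size 1: {B}, {J}, {M} …(+3); under {B} G still reaches {J,M,Q,T,V,X} ∋ Q.
size 2: {B,J}, {B,M}, {B,T} …(+12); under {B,J} G still reaches {M,Q,T,V} ∋ Q.
G↔Q cannot be blocked by any observed set — no back-door set.
No mediator lies on a directed G→…→Q path.
Neither criterion identifies P(Q|do(G)) in this graph.

P(Q|do(G)): not identifiable (no BD/FD set).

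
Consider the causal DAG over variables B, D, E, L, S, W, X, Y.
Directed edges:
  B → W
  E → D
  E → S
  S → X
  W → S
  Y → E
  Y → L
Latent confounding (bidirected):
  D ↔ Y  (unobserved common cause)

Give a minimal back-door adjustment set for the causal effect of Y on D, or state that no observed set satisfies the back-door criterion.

Y→D: no observed back-door set.

desc(Y)\{Y}={D,E,L,S,X}; candidates ⊆ {B,W}.
Y↔D: latent back-door arc(s) into Y.
size 0: {}; under {} Y still reaches {D} ∋ D.
size 1: {B}, {W}; under {B} Y still reaches {D} ∋ D.
size 2: {B,W}; under {B,W} Y still reaches {D} ∋ D.
Y↔D cannot be blocked by any observed set — no back-door set.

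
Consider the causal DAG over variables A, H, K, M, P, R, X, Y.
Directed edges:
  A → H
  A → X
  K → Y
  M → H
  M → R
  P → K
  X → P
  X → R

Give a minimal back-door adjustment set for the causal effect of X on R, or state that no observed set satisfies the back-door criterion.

X→R: minimal back-door set ∅.

desc(X)\{X}={K,P,R,Y}; candidates ⊆ {A,H,M}.
∅: X⊥R given ∅ in G with X→· removed — back-door holds.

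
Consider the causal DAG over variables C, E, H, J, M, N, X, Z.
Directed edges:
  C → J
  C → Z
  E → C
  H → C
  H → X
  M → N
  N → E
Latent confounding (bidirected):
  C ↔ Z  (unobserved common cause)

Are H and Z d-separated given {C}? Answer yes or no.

No — H and Z are d-connected given {C}.

Bayes-Ball from H | {C} reaches {E,M,N,X,Z}.
Z ∈ reach(H|{C}) ⇒ H ⊥̸ Z | {C}.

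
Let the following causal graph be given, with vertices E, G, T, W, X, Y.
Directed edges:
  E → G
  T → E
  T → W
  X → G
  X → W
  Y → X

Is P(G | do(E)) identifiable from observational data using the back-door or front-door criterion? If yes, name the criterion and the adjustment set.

desc(E)\{E}={G}; candidates ⊆ {T,W,X,Y}.
∅: E⊥G given ∅ in G with E→· removed — back-door holds.
P(G|do(E)) = P(G|E) — no adjustment needed.

P(G|do(E)): backdoor, adjust for ∅.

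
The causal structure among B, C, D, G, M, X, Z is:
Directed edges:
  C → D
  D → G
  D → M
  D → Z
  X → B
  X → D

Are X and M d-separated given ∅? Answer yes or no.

Bayes-Ball from X | ∅ reaches {B,D,G,M,Z}.
M ∈ reach(X|∅) ⇒ X ⊥̸ M | ∅.

No — X and M are d-connected given ∅.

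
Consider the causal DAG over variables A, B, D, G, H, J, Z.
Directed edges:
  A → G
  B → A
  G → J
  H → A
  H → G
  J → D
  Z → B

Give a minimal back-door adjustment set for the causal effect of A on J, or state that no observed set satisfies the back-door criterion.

A→J: minimal back-door set {H}.

desc(A)\{A}={D,G,J}; candidates ⊆ {B,H,Z}.
size 0: {}; under {} A still reaches {B,D,G,H,J,Z} ∋ J.
{H}: A⊥J given {H} in G with A→· removed — back-door holds.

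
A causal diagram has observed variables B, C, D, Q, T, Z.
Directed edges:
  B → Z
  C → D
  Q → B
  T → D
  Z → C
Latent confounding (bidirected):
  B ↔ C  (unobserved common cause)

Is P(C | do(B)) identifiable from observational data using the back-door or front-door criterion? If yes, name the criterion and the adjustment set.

P(C|do(B)): frontdoor, adjust for {Z}.

desc(B)\{B}={C,D,Z}; candidates ⊆ {Q,T}.
B↔C: latent back-door arc(s) into B.
size 0: {}; under {} B still reaches {C,D,Q} ∋ C.
size 1: {Q}, {T}; under {Q} B still reaches {C,D} ∋ C.
size 2: {Q,T}; under {Q,T} B still reaches {C,D} ∋ C.
B↔C cannot be blocked by any observed set — no back-door set.
{Z}: (i) intercepts every directed B→C path; (ii) no back-door B→{Z}; (iii) {B} blocks every back-door {Z}→C. Front-door holds.
P(C|do(B)) = Σ_{Z} P(Z|B) Σ_{B'} P(C|Z,B')P(B').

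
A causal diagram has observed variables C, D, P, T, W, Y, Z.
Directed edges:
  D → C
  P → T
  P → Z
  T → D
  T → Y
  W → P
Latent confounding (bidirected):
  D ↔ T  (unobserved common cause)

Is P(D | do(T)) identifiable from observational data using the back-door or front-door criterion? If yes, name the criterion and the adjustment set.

P(D|do(T)): not identifiable (no BD/FD set).

desc(T)\{T}={C,D,Y}; candidates ⊆ {P,W,Z}.
T↔D: latent back-door arc(s) into T.
size 0: {}; under {} T still reaches {C,D,P,W,Z} ∋ D.
size 1: {P}, {W}, {Z}; under {P} T still reaches {C,D} ∋ D.
size 2: {P,W}, {P,Z}, {W,Z}; under {P,W} T still reaches {C,D} ∋ D.
T↔D cannot be blocked by any observed set — no back-door set.
No mediator lies on a directed T→…→D path.
Neither criterion identifies P(D|do(T)) in this graph.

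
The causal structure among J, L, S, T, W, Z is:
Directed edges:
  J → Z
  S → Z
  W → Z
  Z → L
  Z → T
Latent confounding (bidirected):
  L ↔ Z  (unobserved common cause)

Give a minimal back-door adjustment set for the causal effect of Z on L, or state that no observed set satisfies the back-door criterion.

desc(Z)\{Z}={L,T}; candidates ⊆ {J,S,W}.
Z↔L: latent back-door arc(s) into Z.
size 0: {}; under {} Z still reaches {J,L,S,W} ∋ L.
size 1: {J}, {S}, {W}; under {J} Z still reaches {L,S,W} ∋ L.
size 2: {J,S}, {J,W}, {S,W}; under {J,S} Z still reaches {L,W} ∋ L.
Z↔L cannot be blocked by any observed set — no back-door set.

Z→L: no observed back-door set.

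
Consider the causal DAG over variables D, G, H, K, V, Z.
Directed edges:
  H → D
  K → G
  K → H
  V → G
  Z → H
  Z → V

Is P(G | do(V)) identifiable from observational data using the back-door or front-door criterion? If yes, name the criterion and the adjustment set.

P(G|do(V)): backdoor, adjust for ∅.

desc(V)\{V}={G}; candidates ⊆ {D,H,K,Z}.
∅: V⊥G given ∅ in G with V→· removed — back-door holds.
P(G|do(V)) = P(G|V) — no adjustment needed.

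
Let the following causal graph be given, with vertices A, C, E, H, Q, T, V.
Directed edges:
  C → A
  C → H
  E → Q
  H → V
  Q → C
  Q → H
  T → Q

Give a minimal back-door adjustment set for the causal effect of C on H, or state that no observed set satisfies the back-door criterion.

desc(C)\{C}={A,H,V}; candidates ⊆ {E,Q,T}.
size 0: {}; under {} C still reaches {E,H,Q,T,V} ∋ H.
{Q}: C⊥H given {Q} in G with C→· removed — back-door holds.

C→H: minimal back-door set {Q}.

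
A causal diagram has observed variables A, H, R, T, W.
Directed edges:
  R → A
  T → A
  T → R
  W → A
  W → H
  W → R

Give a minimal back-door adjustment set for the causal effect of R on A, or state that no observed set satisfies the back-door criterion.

desc(R)\{R}={A}; candidates ⊆ {H,T,W}.
size 0: {}; under {} R still reaches {A,H,T,W} ∋ A.
size 1: {H}, {T}, {W}; under {H} R still reaches {A,T,W} ∋ A.
{T,W}: R⊥A given {T,W} in G with R→· removed — back-door holds.

R→A: minimal back-door set {T, W}.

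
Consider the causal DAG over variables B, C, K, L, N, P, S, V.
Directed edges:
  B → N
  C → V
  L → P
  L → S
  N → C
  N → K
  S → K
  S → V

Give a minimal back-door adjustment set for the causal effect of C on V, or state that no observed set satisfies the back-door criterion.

desc(C)\{C}={V}; candidates ⊆ {B,K,L,N,P,S}.
∅: C⊥V given ∅ in G with C→· removed — back-door holds.

C→V: minimal back-door set ∅.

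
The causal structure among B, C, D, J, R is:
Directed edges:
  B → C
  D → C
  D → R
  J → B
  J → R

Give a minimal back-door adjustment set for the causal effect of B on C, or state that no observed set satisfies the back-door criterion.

desc(B)\{B}={C}; candidates ⊆ {D,J,R}.
∅: B⊥C given ∅ in G with B→· removed — back-door holds.

B→C: minimal back-door set ∅.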